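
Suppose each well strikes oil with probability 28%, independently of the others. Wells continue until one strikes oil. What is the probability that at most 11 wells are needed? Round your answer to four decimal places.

0.9730

Y = number of wells to the first success; geometric, p = 0.28.
P(Y ≤ 11) = 1 − (1−p)^11 = 1 − 0.026956 = 0.973044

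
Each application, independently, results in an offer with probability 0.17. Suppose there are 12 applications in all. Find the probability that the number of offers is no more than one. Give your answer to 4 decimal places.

X ~ Binomial(12, 0.17); P(X ≤ 1) = Σ C(12,k) p^k (1−p)^(12−k) over k:
  k=0: C(12,0)·0.17^0·0.83^12 = 0.106890
  k=1: C(12,1)·0.17^1·0.83^11 = 0.262718
Total = 0.369608

0.3696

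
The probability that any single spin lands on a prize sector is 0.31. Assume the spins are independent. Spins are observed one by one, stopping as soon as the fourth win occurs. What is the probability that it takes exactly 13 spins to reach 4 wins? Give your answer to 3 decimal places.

0.072

Y = trial on which the fourth success occurs; negative binomial, r=4, p=0.31.
P(Y=13) = C(12,3) · p^4 · (1−p)^9
= 220 · 0.0092352 · 0.035452 = 0.07203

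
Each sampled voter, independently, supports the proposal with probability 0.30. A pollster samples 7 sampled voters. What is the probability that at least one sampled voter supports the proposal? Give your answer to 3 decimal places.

0.918

P(at least one) = 1 − P(none) = 1 − (1 − 0.30)^7
= 1 − 0.08235 = 0.91765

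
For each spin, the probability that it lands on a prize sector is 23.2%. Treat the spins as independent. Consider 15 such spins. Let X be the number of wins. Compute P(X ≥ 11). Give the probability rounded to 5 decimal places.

X ~ Binomial(15, 0.232); P(X ≥ 11) = Σ C(15,k) p^k (1−p)^(15−k) over k:
  k=11: C(15,11)·0.232^11·0.768^4 = 0.0000498
  k=12: C(15,12)·0.232^12·0.768^3 = 0.0000050
  k=13: C(15,13)·0.232^13·0.768^2 = 0.0000003
  k=14: C(15,14)·0.232^14·0.768^1 = 0.0000000
  k=15: C(15,15)·0.232^15·0.768^0 = 0.0000000
Total = 0.0000551

0.00006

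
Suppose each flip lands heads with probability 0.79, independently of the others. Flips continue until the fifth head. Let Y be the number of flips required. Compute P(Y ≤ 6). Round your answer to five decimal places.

0.63080

Finishing within 6 flips ⇔ at least 5 successes in the first 6. With X ~ Binomial(6, 0.79), P(Y ≤ 6) = 1 − P(X ≤ 4).
  k=0: C(6,0)·0.79^0·0.21^6 = 0.0000858
  k=1: C(6,1)·0.79^1·0.21^5 = 0.0019359
  k=2: C(6,2)·0.79^2·0.21^4 = 0.0182063
  k=3: C(6,3)·0.79^3·0.21^3 = 0.0913207
  k=4: C(6,4)·0.79^4·0.21^2 = 0.2576548
1 − 0.3692034 = 0.6307966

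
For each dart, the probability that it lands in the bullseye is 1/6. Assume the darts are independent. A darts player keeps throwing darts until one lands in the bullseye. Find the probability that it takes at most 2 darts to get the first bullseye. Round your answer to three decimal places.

Y = number of darts to the first success; geometric, p = 0.166667.
P(Y ≤ 2) = 1 − (1−p)^2 = 1 − 0.69444 = 0.30556

0.306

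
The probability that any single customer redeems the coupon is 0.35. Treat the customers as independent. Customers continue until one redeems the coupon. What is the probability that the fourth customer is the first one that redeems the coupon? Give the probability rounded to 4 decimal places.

Geometric (trials to first success), p = 0.35.
P(Y = 4) = (1−p)^3 · p = 0.27463 · 0.35 = 0.096119

0.0961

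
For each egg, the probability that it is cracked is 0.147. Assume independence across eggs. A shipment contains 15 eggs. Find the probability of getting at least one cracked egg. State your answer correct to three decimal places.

0.908

P(at least one) = 1 − P(none) = 1 − (1 − 0.147)^15
= 1 − 0.09209 = 0.90791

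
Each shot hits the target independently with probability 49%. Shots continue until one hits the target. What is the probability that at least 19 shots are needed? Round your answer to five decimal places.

Y = number of shots to the first success; geometric, p = 0.49.
P(Y > 18) = P(first 18 all fail) = (1−p)^18 = 0.0000054

0.00001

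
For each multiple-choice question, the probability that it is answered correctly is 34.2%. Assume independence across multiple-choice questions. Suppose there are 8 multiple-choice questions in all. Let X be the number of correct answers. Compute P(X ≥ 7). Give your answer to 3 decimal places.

X ~ Binomial(8, 0.342); P(X ≥ 7) = Σ C(8,k) p^k (1−p)^(8−k) over k:
  k=7: C(8,7)·0.342^7·0.658^1 = 0.00288
  k=8: C(8,8)·0.342^8·0.658^0 = 0.00019
Total = 0.00307

0.003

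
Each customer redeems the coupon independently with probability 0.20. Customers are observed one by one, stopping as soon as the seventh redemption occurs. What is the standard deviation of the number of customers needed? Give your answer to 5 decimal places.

Y = total customers until the seventh success; negative binomial with r=7, p=0.20.
SD(Y) = √[r(1−p)/p²] = √(140.0000000) = 11.8321596

11.83216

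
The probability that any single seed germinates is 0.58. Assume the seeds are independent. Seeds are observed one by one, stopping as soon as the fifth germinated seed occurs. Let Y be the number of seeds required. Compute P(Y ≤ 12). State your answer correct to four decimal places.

0.9240

Finishing within 12 seeds ⇔ at least 5 successes in the first 12. With X ~ Binomial(12, 0.58), P(Y ≤ 12) = 1 − P(X ≤ 4).
  k=0: C(12,0)·0.58^0·0.42^12 = 0.000030
  k=1: C(12,1)·0.58^1·0.42^11 = 0.000499
  k=2: C(12,2)·0.58^2·0.42^10 = 0.003792
  k=3: C(12,3)·0.58^3·0.42^9 = 0.017456
  k=4: C(12,4)·0.58^4·0.42^8 = 0.054239
1 − 0.076017 = 0.923983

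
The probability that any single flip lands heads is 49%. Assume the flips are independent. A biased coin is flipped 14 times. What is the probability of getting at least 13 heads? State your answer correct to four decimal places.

X ~ Binomial(14, 0.49); P(X ≥ 13) = Σ C(14,k) p^k (1−p)^(14−k) over k:
  k=13: C(14,13)·0.49^13·0.51^1 = 0.000670
  k=14: C(14,14)·0.49^14·0.51^0 = 0.000046
Total = 0.000716

0.0007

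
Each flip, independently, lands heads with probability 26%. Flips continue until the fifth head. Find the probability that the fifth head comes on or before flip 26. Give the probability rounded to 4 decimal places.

Finishing within 26 flips ⇔ at least 5 successes in the first 26. With X ~ Binomial(26, 0.26), P(Y ≤ 26) = 1 − P(X ≤ 4).
  k=0: C(26,0)·0.26^0·0.74^26 = 0.000398
  k=1: C(26,1)·0.26^1·0.74^25 = 0.003637
  k=2: C(26,2)·0.26^2·0.74^24 = 0.015973
  k=3: C(26,3)·0.26^3·0.74^23 = 0.044898
  k=4: C(26,4)·0.26^4·0.74^22 = 0.090705
1 − 0.155611 = 0.844389

0.8444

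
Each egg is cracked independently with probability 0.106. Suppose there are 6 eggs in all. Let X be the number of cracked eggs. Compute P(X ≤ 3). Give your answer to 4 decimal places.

0.9984

X ~ Binomial(6, 0.106); P(X ≤ 3) = Σ C(6,k) p^k (1−p)^(6−k) over k:
  k=0: C(6,0)·0.106^0·0.894^6 = 0.510535
  k=1: C(6,1)·0.106^1·0.894^5 = 0.363199
  k=2: C(6,2)·0.106^2·0.894^4 = 0.107660
  k=3: C(6,3)·0.106^3·0.894^3 = 0.017020
Total = 0.998413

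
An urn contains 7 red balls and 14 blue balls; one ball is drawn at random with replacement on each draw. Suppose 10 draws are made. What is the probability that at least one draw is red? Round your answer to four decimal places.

0.9827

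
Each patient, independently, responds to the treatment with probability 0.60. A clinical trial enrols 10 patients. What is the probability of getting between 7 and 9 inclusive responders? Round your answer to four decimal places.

X ~ Binomial(10, 0.60); P(7 ≤ X ≤ 9) = Σ C(10,k) p^k (1−p)^(10−k) over k:
  k=7: C(10,7)·0.60^7·0.40^3 = 0.214991
  k=8: C(10,8)·0.60^8·0.40^2 = 0.120932
  k=9: C(10,9)·0.60^9·0.40^1 = 0.040311
Total = 0.376234

0.3762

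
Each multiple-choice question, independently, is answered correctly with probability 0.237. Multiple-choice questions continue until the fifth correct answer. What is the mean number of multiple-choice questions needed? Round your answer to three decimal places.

21.097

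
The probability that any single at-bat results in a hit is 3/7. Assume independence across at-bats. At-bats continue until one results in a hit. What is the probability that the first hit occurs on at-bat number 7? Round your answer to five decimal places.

Geometric (trials to first success), p = 0.428571.
P(Y = 7) = (1−p)^6 · p = 0.034815 · 0.428571 = 0.0149209

0.01492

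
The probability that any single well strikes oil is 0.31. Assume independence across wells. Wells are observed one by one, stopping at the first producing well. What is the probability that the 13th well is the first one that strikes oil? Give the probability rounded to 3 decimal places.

0.004

Geometric (trials to first success), p = 0.31.
P(Y = 13) = (1−p)^12 · p = 0.011646 · 0.31 = 0.00361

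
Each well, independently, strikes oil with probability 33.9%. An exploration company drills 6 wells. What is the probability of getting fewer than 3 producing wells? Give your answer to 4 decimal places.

X ~ Binomial(6, 0.339); P(X ≤ 2) = Σ C(6,k) p^k (1−p)^(6−k) over k:
  k=0: C(6,0)·0.339^0·0.661^6 = 0.083408
  k=1: C(6,1)·0.339^1·0.661^5 = 0.256660
  k=2: C(6,2)·0.339^2·0.661^4 = 0.329076
Total = 0.669144

0.6691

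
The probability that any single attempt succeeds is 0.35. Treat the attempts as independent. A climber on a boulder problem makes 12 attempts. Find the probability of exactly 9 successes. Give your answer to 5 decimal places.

0.00476

X ~ Binomial(n=12, p=0.35).
P(X=9) = C(12,9) · p^9 · (1−p)^3
= 220 · 7.8816e-05 · 0.27463 = 0.0047618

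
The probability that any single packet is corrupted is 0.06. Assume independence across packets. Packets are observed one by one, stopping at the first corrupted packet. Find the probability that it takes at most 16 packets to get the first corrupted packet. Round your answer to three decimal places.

0.628

Y = number of packets to the first success; geometric, p = 0.06.
P(Y ≤ 16) = 1 − (1−p)^16 = 1 − 0.37157 = 0.62843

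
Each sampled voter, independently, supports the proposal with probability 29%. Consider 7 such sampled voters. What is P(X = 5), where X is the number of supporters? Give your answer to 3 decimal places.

X ~ Binomial(n=7, p=0.29).
P(X=5) = C(7,5) · p^5 · (1−p)^2
= 21 · 0.0020511 · 0.5041 = 0.02171

0.022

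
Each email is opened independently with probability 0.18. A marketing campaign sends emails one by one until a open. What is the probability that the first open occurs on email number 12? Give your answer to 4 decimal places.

0.0203

Geometric (trials to first success), p = 0.18.
P(Y = 12) = (1−p)^11 · p = 0.11271 · 0.18 = 0.020287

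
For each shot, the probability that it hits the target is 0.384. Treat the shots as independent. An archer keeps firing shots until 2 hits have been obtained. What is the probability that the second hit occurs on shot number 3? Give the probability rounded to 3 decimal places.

Y = trial on which the second success occurs; negative binomial, r=2, p=0.384.
P(Y=3) = C(2,1) · p^2 · (1−p)^1
= 2 · 0.14746 · 0.616 = 0.18167

0.182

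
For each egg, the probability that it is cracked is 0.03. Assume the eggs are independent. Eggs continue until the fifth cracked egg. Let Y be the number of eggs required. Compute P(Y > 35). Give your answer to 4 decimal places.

0.9963

Needing more than 35 eggs ⇔ fewer than 5 successes in the first 35. With X ~ Binomial(35, 0.03), P(Y > 35) = P(X ≤ 4).
  k=0: C(35,0)·0.03^0·0.97^35 = 0.344358
  k=1: C(35,1)·0.03^1·0.97^34 = 0.372759
  k=2: C(35,2)·0.03^2·0.97^33 = 0.195987
  k=3: C(35,3)·0.03^3·0.97^32 = 0.066676
  k=4: C(35,4)·0.03^4·0.97^31 = 0.016497
P(X ≤ 4) = 0.996277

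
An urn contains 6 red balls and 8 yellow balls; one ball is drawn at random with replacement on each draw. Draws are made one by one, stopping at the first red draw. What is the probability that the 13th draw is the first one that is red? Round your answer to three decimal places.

Geometric (trials to first success), p = 0.428571.
P(Y = 13) = (1−p)^12 · p = 0.0012121 · 0.428571 = 0.00052

0.001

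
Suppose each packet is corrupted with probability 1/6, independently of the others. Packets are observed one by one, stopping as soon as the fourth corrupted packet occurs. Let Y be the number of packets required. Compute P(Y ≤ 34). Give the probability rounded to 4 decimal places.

0.8413

Finishing within 34 packets ⇔ at least 4 successes in the first 34. With X ~ Binomial(34, 0.166667), P(Y ≤ 34) = 1 − P(X ≤ 3).
  k=0: C(34,0)·0.166667^0·0.833333^34 = 0.002032
  k=1: C(34,1)·0.166667^1·0.833333^33 = 0.013815
  k=2: C(34,2)·0.166667^2·0.833333^32 = 0.045589
  k=3: C(34,3)·0.166667^3·0.833333^31 = 0.097257
1 − 0.158692 = 0.841308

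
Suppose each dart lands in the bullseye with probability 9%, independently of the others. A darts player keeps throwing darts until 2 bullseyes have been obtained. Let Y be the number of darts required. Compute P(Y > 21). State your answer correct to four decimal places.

0.4246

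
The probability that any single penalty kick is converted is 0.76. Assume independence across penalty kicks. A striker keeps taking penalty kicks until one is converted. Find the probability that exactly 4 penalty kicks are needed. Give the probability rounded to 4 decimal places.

0.0105

Geometric (trials to first success), p = 0.76.
P(Y = 4) = (1−p)^3 · p = 0.013824 · 0.76 = 0.010506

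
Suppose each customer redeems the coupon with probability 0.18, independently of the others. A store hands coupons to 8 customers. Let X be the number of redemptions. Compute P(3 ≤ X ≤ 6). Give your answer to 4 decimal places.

X ~ Binomial(8, 0.18); P(3 ≤ X ≤ 6) = Σ C(8,k) p^k (1−p)^(8−k) over k:
  k=3: C(8,3)·0.18^3·0.82^5 = 0.121081
  k=4: C(8,4)·0.18^4·0.82^4 = 0.033223
  k=5: C(8,5)·0.18^5·0.82^3 = 0.005834
  k=6: C(8,6)·0.18^6·0.82^2 = 0.000640
Total = 0.160779

0.1608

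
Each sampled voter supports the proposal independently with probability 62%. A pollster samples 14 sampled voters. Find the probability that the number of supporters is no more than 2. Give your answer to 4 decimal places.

0.0003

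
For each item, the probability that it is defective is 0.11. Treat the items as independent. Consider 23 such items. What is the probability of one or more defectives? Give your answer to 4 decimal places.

P(at least one) = 1 − P(none) = 1 − (1 − 0.11)^23
= 1 − 0.068544 = 0.931456

0.9315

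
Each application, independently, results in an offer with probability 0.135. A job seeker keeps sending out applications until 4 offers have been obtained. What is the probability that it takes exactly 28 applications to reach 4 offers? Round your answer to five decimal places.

0.02991

Y = trial on which the fourth success occurs; negative binomial, r=4, p=0.135.
P(Y=28) = C(27,3) · p^4 · (1−p)^24
= 2925 · 0.00033215 · 0.030788 = 0.0299121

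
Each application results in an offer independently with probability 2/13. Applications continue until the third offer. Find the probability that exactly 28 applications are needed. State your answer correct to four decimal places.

0.0196

Y = trial on which the third success occurs; negative binomial, r=3, p=0.153846.
P(Y=28) = C(27,2) · p^3 · (1−p)^25
= 351 · 0.0036413 · 0.015354 = 0.019625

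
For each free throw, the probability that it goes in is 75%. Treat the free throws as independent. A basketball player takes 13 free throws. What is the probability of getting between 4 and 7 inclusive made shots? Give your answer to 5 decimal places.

X ~ Binomial(13, 0.75); P(4 ≤ X ≤ 7) = Σ C(13,k) p^k (1−p)^(13−k) over k:
  k=4: C(13,4)·0.75^4·0.25^9 = 0.0008630
  k=5: C(13,5)·0.75^5·0.25^8 = 0.0046602
  k=6: C(13,6)·0.75^6·0.25^7 = 0.0186408
  k=7: C(13,7)·0.75^7·0.25^6 = 0.0559224
Total = 0.0800865

0.08009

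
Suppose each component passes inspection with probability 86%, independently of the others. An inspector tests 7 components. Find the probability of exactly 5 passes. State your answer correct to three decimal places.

0.194

X ~ Binomial(n=7, p=0.86).
P(X=5) = C(7,5) · p^5 · (1−p)^2
= 21 · 0.47043 · 0.0196 = 0.19363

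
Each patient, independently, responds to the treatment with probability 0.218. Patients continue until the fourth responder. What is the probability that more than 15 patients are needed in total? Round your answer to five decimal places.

0.58019

Needing more than 15 patients ⇔ fewer than 4 successes in the first 15. With X ~ Binomial(15, 0.218), P(Y > 15) = P(X ≤ 3).
  k=0: C(15,0)·0.218^0·0.782^15 = 0.0250093
  k=1: C(15,1)·0.218^1·0.782^14 = 0.1045785
  k=2: C(15,2)·0.218^2·0.782^13 = 0.2040751
  k=3: C(15,3)·0.218^3·0.782^12 = 0.2465255
P(X ≤ 3) = 0.5801884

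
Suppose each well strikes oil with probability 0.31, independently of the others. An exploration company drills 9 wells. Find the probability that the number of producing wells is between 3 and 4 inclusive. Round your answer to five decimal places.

X ~ Binomial(9, 0.31); P(3 ≤ X ≤ 4) = Σ C(9,k) p^k (1−p)^(9−k) over k:
  k=3: C(9,3)·0.31^3·0.69^6 = 0.2700592
  k=4: C(9,4)·0.31^4·0.69^5 = 0.1819964
Total = 0.4520555

0.45206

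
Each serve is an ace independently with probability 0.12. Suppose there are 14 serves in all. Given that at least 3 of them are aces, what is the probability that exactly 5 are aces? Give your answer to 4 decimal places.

0.0681

X ~ Binomial(14, 0.12). Want P(X=5 | X≥3) = P(X=5) / P(X≥3).
P(X=5) = C(14,5)·0.12^5·0.88^9 = 0.015766
P(X≥3) = 1 − 0.167016 − 0.318848 − 0.282615 = 0.231521
Ratio = 0.015766 / 0.231521 = 0.068097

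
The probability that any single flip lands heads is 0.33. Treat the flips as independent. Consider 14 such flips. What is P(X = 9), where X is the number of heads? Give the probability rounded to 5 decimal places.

X ~ Binomial(n=14, p=0.33).
P(X=9) = C(14,9) · p^9 · (1−p)^5
= 2002 · 4.6411e-05 · 0.13501 = 0.0125448

0.01254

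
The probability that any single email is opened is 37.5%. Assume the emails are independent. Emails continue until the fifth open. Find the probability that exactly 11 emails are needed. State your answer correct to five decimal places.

Y = trial on which the fifth success occurs; negative binomial, r=5, p=0.375.
P(Y=11) = C(10,4) · p^5 · (1−p)^6
= 210 · 0.0074158 · 0.059605 = 0.0928230

0.09282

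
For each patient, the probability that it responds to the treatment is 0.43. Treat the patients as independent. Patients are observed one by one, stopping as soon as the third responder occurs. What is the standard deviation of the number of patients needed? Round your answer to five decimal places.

Y = total patients until the third success; negative binomial with r=3, p=0.43.
SD(Y) = √[r(1−p)/p²] = √(9.2482423) = 3.0410923

3.04109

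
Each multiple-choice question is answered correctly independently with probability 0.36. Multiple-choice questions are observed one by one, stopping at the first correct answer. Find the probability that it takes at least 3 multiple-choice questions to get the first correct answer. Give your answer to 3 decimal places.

0.410

Y = number of multiple-choice questions to the first success; geometric, p = 0.36.
P(Y > 2) = P(first 2 all fail) = (1−p)^2 = 0.40960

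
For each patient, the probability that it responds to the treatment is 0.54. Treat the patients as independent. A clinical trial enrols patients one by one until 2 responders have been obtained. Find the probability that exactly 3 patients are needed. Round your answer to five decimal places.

Y = trial on which the second success occurs; negative binomial, r=2, p=0.54.
P(Y=3) = C(2,1) · p^2 · (1−p)^1
= 2 · 0.2916 · 0.46 = 0.2682720

0.26827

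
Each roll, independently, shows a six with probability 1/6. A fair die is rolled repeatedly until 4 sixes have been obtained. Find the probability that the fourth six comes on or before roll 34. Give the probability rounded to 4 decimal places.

Finishing within 34 rolls ⇔ at least 4 successes in the first 34. With X ~ Binomial(34, 0.166667), P(Y ≤ 34) = 1 − P(X ≤ 3).
  k=0: C(34,0)·0.166667^0·0.833333^34 = 0.002032
  k=1: C(34,1)·0.166667^1·0.833333^33 = 0.013815
  k=2: C(34,2)·0.166667^2·0.833333^32 = 0.045589
  k=3: C(34,3)·0.166667^3·0.833333^31 = 0.097257
1 − 0.158692 = 0.841308

0.8413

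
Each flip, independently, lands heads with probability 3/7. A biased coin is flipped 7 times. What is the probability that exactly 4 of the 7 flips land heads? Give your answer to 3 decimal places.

X ~ Binomial(n=7, p=0.428571).
P(X=4) = C(7,4) · p^4 · (1−p)^3
= 35 · 0.033736 · 0.18659 = 0.22032

0.220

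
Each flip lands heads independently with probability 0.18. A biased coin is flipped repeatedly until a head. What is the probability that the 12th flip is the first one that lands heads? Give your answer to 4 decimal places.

Geometric (trials to first success), p = 0.18.
P(Y = 12) = (1−p)^11 · p = 0.11271 · 0.18 = 0.020287

0.0203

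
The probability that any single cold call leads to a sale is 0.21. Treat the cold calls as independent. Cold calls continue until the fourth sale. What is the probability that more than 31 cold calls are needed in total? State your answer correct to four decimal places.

Needing more than 31 cold calls ⇔ fewer than 4 successes in the first 31. With X ~ Binomial(31, 0.21), P(Y > 31) = P(X ≤ 3).
  k=0: C(31,0)·0.21^0·0.79^31 = 0.000671
  k=1: C(31,1)·0.21^1·0.79^30 = 0.005526
  k=2: C(31,2)·0.21^2·0.79^29 = 0.022033
  k=3: C(31,3)·0.21^3·0.79^28 = 0.056617
P(X ≤ 3) = 0.084846

0.0848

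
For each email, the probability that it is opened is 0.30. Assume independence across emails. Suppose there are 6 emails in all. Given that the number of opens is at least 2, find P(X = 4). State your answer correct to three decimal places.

X ~ Binomial(6, 0.30). Want P(X=4 | X≥2) = P(X=4) / P(X≥2).
P(X=4) = C(6,4)·0.30^4·0.70^2 = 0.05953
P(X≥2) = 1 − 0.11765 − 0.30253 = 0.57983
Ratio = 0.05953 / 0.57983 = 0.10268

0.103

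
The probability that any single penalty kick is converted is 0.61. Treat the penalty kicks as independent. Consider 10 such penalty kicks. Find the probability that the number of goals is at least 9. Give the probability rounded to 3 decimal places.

0.053

X ~ Binomial(10, 0.61); P(X ≥ 9) = Σ C(10,k) p^k (1−p)^(10−k) over k:
  k=9: C(10,9)·0.61^9·0.39^1 = 0.04561
  k=10: C(10,10)·0.61^10·0.39^0 = 0.00713
Total = 0.05274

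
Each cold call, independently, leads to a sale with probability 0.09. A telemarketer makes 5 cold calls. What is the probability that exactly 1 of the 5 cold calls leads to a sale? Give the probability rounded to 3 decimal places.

0.309

X ~ Binomial(n=5, p=0.09).
P(X=1) = C(5,1) · p^1 · (1−p)^4
= 5 · 0.09 · 0.68575 = 0.30859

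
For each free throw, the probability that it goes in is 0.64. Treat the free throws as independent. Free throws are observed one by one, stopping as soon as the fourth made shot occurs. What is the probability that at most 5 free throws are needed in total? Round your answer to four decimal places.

Finishing within 5 free throws ⇔ at least 4 successes in the first 5. With X ~ Binomial(5, 0.64), P(Y ≤ 5) = 1 − P(X ≤ 3).
  k=0: C(5,0)·0.64^0·0.36^5 = 0.006047
  k=1: C(5,1)·0.64^1·0.36^4 = 0.053748
  k=2: C(5,2)·0.64^2·0.36^3 = 0.191103
  k=3: C(5,3)·0.64^3·0.36^2 = 0.339739
1 − 0.590636 = 0.409364

0.4094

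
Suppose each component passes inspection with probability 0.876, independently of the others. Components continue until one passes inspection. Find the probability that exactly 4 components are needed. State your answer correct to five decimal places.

Geometric (trials to first success), p = 0.876.
P(Y = 4) = (1−p)^3 · p = 0.0019066 · 0.876 = 0.0016702

0.00167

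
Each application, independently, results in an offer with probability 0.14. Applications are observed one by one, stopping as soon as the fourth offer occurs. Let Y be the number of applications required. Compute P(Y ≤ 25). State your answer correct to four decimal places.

0.4714

Finishing within 25 applications ⇔ at least 4 successes in the first 25. With X ~ Binomial(25, 0.14), P(Y ≤ 25) = 1 − P(X ≤ 3).
  k=0: C(25,0)·0.14^0·0.86^25 = 0.023039
  k=1: C(25,1)·0.14^1·0.86^24 = 0.093763
  k=2: C(25,2)·0.14^2·0.86^23 = 0.183165
  k=3: C(25,3)·0.14^3·0.86^22 = 0.228601
1 − 0.528567 = 0.471433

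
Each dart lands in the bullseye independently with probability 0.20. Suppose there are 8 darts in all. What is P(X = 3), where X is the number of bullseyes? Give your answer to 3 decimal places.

X ~ Binomial(n=8, p=0.20).
P(X=3) = C(8,3) · p^3 · (1−p)^5
= 56 · 0.008 · 0.32768 = 0.14680

0.147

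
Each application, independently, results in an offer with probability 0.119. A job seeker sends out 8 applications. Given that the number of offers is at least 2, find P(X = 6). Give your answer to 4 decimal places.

0.0003

X ~ Binomial(8, 0.119). Want P(X=6 | X≥2) = P(X=6) / P(X≥2).
P(X=6) = C(8,6)·0.119^6·0.881^2 = 0.000062
P(X≥2) = 1 − 0.362917 − 0.392165 = 0.244919
Ratio = 0.000062 / 0.244919 = 0.000252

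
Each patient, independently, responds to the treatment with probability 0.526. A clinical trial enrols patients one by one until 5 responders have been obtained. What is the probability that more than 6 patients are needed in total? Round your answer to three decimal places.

0.864

Needing more than 6 patients ⇔ fewer than 5 successes in the first 6. With X ~ Binomial(6, 0.526), P(Y > 6) = P(X ≤ 4).
  k=0: C(6,0)·0.526^0·0.474^6 = 0.01134
  k=1: C(6,1)·0.526^1·0.474^5 = 0.07551
  k=2: C(6,2)·0.526^2·0.474^4 = 0.20950
  k=3: C(6,3)·0.526^3·0.474^3 = 0.30997
  k=4: C(6,4)·0.526^4·0.474^2 = 0.25798
P(X ≤ 4) = 0.86431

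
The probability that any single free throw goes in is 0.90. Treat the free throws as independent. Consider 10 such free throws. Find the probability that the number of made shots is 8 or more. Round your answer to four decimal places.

0.9298

X ~ Binomial(10, 0.90); P(X ≥ 8) = Σ C(10,k) p^k (1−p)^(10−k) over k:
  k=8: C(10,8)·0.90^8·0.10^2 = 0.193710
  k=9: C(10,9)·0.90^9·0.10^1 = 0.387420
  k=10: C(10,10)·0.90^10·0.10^0 = 0.348678
Total = 0.929809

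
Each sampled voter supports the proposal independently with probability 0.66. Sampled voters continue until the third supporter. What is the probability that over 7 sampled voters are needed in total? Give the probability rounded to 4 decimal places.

Needing more than 7 sampled voters ⇔ fewer than 3 successes in the first 7. With X ~ Binomial(7, 0.66), P(Y > 7) = P(X ≤ 2).
  k=0: C(7,0)·0.66^0·0.34^7 = 0.000525
  k=1: C(7,1)·0.66^1·0.34^6 = 0.007137
  k=2: C(7,2)·0.66^2·0.34^5 = 0.041563
P(X ≤ 2) = 0.049225

0.0492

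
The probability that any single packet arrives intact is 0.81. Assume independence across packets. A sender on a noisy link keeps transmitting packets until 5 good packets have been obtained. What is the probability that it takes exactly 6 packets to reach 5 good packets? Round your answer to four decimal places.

Y = trial on which the fifth success occurs; negative binomial, r=5, p=0.81.
P(Y=6) = C(5,4) · p^5 · (1−p)^1
= 5 · 0.34868 · 0.19 = 0.331245

0.3312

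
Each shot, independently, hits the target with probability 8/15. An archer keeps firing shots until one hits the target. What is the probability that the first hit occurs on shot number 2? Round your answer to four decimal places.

0.2489

Geometric (trials to first success), p = 0.533333.
P(Y = 2) = (1−p)^1 · p = 0.46667 · 0.533333 = 0.248889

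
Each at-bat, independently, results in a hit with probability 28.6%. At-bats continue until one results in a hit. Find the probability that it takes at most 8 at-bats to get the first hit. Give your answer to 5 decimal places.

0.93246

Y = number of at-bats to the first success; geometric, p = 0.286.
P(Y ≤ 8) = 1 − (1−p)^8 = 1 − 0.0675438 = 0.9324562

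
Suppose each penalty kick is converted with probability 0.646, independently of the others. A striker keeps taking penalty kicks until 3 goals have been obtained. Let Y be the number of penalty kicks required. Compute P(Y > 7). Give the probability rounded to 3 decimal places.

Needing more than 7 penalty kicks ⇔ fewer than 3 successes in the first 7. With X ~ Binomial(7, 0.646), P(Y > 7) = P(X ≤ 2).
  k=0: C(7,0)·0.646^0·0.354^7 = 0.00070
  k=1: C(7,1)·0.646^1·0.354^6 = 0.00890
  k=2: C(7,2)·0.646^2·0.354^5 = 0.04872
P(X ≤ 2) = 0.05832

0.058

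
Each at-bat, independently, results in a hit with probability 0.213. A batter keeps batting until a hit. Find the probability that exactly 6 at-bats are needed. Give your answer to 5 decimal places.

0.06431

Geometric (trials to first success), p = 0.213.
P(Y = 6) = (1−p)^5 · p = 0.30191 · 0.213 = 0.0643063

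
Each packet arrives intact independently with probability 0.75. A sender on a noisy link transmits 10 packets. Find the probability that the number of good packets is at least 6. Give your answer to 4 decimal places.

0.9219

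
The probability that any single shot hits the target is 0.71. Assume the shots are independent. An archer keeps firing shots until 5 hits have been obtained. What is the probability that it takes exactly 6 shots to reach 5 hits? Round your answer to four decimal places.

0.2616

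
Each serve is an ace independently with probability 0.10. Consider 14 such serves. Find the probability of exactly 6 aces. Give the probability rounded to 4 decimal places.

X ~ Binomial(n=14, p=0.10).
P(X=6) = C(14,6) · p^6 · (1−p)^8
= 3003 · 1e-06 · 0.43047 = 0.001293

0.0013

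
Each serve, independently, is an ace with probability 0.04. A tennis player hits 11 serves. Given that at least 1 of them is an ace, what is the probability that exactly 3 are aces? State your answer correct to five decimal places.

X ~ Binomial(11, 0.04). Want P(X=3 | X≥1) = P(X=3) / P(X≥1).
P(X=3) = C(11,3)·0.04^3·0.96^8 = 0.0076179
P(X≥1) = 1 − 0.6382393 = 0.3617607
Ratio = 0.0076179 / 0.3617607 = 0.0210578

0.02106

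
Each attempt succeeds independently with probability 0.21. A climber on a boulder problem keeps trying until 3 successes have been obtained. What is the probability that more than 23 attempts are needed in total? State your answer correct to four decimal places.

Needing more than 23 attempts ⇔ fewer than 3 successes in the first 23. With X ~ Binomial(23, 0.21), P(Y > 23) = P(X ≤ 2).
  k=0: C(23,0)·0.21^0·0.79^23 = 0.004420
  k=1: C(23,1)·0.21^1·0.79^22 = 0.027024
  k=2: C(23,2)·0.21^2·0.79^21 = 0.079018
P(X ≤ 2) = 0.110462

0.1105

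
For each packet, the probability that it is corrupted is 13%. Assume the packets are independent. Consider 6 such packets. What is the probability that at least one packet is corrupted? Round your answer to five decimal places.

P(at least one) = 1 − P(none) = 1 − (1 − 0.13)^6
= 1 − 0.4336262 = 0.5663738

0.56637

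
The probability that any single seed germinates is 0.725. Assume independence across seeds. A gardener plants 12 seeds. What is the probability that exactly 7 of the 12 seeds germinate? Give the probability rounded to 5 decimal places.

X ~ Binomial(n=12, p=0.725).
P(X=7) = C(12,7) · p^7 · (1−p)^5
= 792 · 0.10528 · 0.0015728 = 0.1311459

0.13115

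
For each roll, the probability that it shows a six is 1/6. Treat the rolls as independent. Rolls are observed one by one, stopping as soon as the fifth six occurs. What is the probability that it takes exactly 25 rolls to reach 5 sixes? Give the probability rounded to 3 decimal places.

0.036

Y = trial on which the fifth success occurs; negative binomial, r=5, p=0.166667.
P(Y=25) = C(24,4) · p^5 · (1−p)^20
= 10626 · 0.0001286 · 0.026084 = 0.03564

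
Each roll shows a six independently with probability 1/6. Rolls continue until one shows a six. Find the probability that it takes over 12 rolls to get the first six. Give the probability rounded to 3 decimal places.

0.112

Y = number of rolls to the first success; geometric, p = 0.166667.
P(Y > 12) = P(first 12 all fail) = (1−p)^12 = 0.11216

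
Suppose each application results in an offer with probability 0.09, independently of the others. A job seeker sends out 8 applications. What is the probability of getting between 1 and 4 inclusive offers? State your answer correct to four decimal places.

0.5295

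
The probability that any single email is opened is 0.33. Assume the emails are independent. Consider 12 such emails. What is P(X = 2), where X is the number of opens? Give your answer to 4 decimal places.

X ~ Binomial(n=12, p=0.33).
P(X=2) = C(12,2) · p^2 · (1−p)^10
= 66 · 0.1089 · 0.018228 = 0.131015

0.1310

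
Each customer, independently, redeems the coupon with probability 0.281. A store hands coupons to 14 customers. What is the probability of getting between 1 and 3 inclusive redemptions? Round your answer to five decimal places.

0.40555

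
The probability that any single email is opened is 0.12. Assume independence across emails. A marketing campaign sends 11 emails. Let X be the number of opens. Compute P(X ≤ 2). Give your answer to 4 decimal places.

0.8634

X ~ Binomial(11, 0.12); P(X ≤ 2) = Σ C(11,k) p^k (1−p)^(11−k) over k:
  k=0: C(11,0)·0.12^0·0.88^11 = 0.245081
  k=1: C(11,1)·0.12^1·0.88^10 = 0.367621
  k=2: C(11,2)·0.12^2·0.88^9 = 0.250651
Total = 0.863353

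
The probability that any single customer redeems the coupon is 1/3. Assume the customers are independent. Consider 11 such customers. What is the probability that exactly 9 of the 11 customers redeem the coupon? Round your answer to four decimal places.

X ~ Binomial(n=11, p=0.333333).
P(X=9) = C(11,9) · p^9 · (1−p)^2
= 55 · 5.0805e-05 · 0.44444 = 0.001242

0.0012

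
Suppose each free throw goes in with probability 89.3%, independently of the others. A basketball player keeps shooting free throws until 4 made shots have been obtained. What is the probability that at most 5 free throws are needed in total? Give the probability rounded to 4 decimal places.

0.9081

Finishing within 5 free throws ⇔ at least 4 successes in the first 5. With X ~ Binomial(5, 0.893), P(Y ≤ 5) = 1 − P(X ≤ 3).
  k=0: C(5,0)·0.893^0·0.107^5 = 0.000014
  k=1: C(5,1)·0.893^1·0.107^4 = 0.000585
  k=2: C(5,2)·0.893^2·0.107^3 = 0.009769
  k=3: C(5,3)·0.893^3·0.107^2 = 0.081531
1 − 0.091899 = 0.908101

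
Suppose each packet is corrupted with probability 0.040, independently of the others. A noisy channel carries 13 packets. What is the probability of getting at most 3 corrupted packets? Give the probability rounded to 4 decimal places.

0.9986

X ~ Binomial(13, 0.04); P(X ≤ 3) = Σ C(13,k) p^k (1−p)^(13−k) over k:
  k=0: C(13,0)·0.04^0·0.96^13 = 0.588201
  k=1: C(13,1)·0.04^1·0.96^12 = 0.318609
  k=2: C(13,2)·0.04^2·0.96^11 = 0.079652
  k=3: C(13,3)·0.04^3·0.96^10 = 0.012169
Total = 0.998632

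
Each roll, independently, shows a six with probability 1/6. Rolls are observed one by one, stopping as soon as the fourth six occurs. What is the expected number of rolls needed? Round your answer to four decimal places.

Y = total rolls until the fourth success; negative binomial with r=4, p=0.166667.
E[Y] = r / p = 4 / 0.166667 = 24.000000

24.0000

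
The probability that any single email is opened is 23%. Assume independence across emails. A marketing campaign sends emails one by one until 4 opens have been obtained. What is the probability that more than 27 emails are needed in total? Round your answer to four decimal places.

Needing more than 27 emails ⇔ fewer than 4 successes in the first 27. With X ~ Binomial(27, 0.23), P(Y > 27) = P(X ≤ 3).
  k=0: C(27,0)·0.23^0·0.77^27 = 0.000861
  k=1: C(27,1)·0.23^1·0.77^26 = 0.006948
  k=2: C(27,2)·0.23^2·0.77^25 = 0.026979
  k=3: C(27,3)·0.23^3·0.77^24 = 0.067156
P(X ≤ 3) = 0.101945

0.1019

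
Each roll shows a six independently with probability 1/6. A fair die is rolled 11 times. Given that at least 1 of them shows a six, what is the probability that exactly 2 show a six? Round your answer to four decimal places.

0.3421

X ~ Binomial(11, 0.166667). Want P(X=2 | X≥1) = P(X=2) / P(X≥1).
P(X=2) = C(11,2)·0.166667^2·0.833333^9 = 0.296094
P(X≥1) = 1 − 0.134588 = 0.865412
Ratio = 0.296094 / 0.865412 = 0.342142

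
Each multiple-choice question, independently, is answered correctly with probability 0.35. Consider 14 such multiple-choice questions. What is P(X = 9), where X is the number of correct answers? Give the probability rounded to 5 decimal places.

0.01831

X ~ Binomial(n=14, p=0.35).
P(X=9) = C(14,9) · p^9 · (1−p)^5
= 2002 · 7.8816e-05 · 0.11603 = 0.0183081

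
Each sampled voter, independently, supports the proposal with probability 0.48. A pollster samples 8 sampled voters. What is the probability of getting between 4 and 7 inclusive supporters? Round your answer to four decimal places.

X ~ Binomial(8, 0.48); P(4 ≤ X ≤ 7) = Σ C(8,k) p^k (1−p)^(8−k) over k:
  k=4: C(8,4)·0.48^4·0.52^4 = 0.271692
  k=5: C(8,5)·0.48^5·0.52^3 = 0.200634
  k=6: C(8,6)·0.48^6·0.52^2 = 0.092600
  k=7: C(8,7)·0.48^7·0.52^1 = 0.024422
Total = 0.589348

0.5893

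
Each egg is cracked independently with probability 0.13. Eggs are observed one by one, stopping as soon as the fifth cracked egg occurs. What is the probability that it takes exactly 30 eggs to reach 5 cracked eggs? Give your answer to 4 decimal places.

0.0271

Y = trial on which the fifth success occurs; negative binomial, r=5, p=0.13.
P(Y=30) = C(29,4) · p^5 · (1−p)^25
= 23751 · 3.7129e-05 · 0.03076 = 0.027126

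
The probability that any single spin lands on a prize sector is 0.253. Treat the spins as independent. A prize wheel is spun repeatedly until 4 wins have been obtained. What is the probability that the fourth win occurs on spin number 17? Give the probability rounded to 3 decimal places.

0.052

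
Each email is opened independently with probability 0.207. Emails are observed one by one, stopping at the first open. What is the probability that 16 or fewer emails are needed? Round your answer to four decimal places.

Y = number of emails to the first success; geometric, p = 0.207.
P(Y ≤ 16) = 1 − (1−p)^16 = 1 − 0.024455 = 0.975545

0.9755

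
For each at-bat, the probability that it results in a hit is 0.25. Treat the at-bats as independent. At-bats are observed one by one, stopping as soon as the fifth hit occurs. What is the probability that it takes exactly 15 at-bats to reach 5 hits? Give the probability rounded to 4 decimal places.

0.0550

Y = trial on which the fifth success occurs; negative binomial, r=5, p=0.25.
P(Y=15) = C(14,4) · p^5 · (1−p)^10
= 1001 · 0.00097656 · 0.056314 = 0.055049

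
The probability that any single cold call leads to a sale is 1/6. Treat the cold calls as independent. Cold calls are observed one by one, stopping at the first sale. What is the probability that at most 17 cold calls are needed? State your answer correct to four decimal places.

0.9549

Y = number of cold calls to the first success; geometric, p = 0.166667.
P(Y ≤ 17) = 1 − (1−p)^17 = 1 − 0.045073 = 0.954927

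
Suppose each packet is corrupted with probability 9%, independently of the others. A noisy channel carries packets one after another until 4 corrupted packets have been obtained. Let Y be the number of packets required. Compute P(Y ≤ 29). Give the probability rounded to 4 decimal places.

Finishing within 29 packets ⇔ at least 4 successes in the first 29. With X ~ Binomial(29, 0.09), P(Y ≤ 29) = 1 − P(X ≤ 3).
  k=0: C(29,0)·0.09^0·0.91^29 = 0.064893
  k=1: C(29,1)·0.09^1·0.91^28 = 0.186123
  k=2: C(29,2)·0.09^2·0.91^27 = 0.257708
  k=3: C(29,3)·0.09^3·0.91^26 = 0.229389
1 − 0.738113 = 0.261887

0.2619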